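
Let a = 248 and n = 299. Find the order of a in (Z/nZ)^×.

11

Since 248 ∈ (Z/299Z)^×, its order divides φ(299) = φ(13·23) = (13−1)·(23−1) = 12·22 = 264 = 2^3 · 3 · 11.
Divisors of 264: 1, 2, 3, 4, 6, 8, 11, 12, 22, 24, 33, 44, 66, 88, 132, 264.
Test each divisor d:
248^1 ≡ 248 (mod 299)
248^2 ≡ 209 (mod 299)
248^3 ≡ 105 (mod 299)
248^4 ≡ 27 (mod 299)
248^6 ≡ 261 (mod 299)
248^8 ≡ 131 (mod 299)
248^11 ≡ 1 (mod 299) ✓
Hence ord(248) = 11.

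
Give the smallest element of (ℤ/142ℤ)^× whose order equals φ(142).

7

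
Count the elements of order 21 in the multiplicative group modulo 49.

12

φ(49) = φ(7^2) = 7·(7−1) = 42 = 2 · 3 · 7.
Since (Z/49Z)^× is cyclic of order 42, the number of elements of order d is φ(d) when d | 42 and 0 otherwise.
21 = 3 · 7 divides 42, and φ(21) = 12.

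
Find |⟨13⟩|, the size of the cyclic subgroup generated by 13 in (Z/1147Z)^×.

180

By Lagrange's theorem, ord_1147(13) divides φ(1147) = φ(31·37) = (31−1)·(37−1) = 30·36 = 1080 = 2^3 · 3^3 · 5.
Divisors of 1080: 1, 2, 3, 4, 5, 6, 8, 9, 10, 12, 15, 18, 20, 24, 27, 30, 36, 40, 45, 54, 60, 72, 90, 108, 120, 135, 180, 216, 270, 360, 540, 1080.
Compute 13^d (mod 1147) for the divisors d until we hit 1:
13^1 ≡ 13 (mod 1147)
13^2 ≡ 169 (mod 1147)
13^3 ≡ 1050 (mod 1147)
13^4 ≡ 1033 (mod 1147)
13^5 ≡ 812 (mod 1147)
13^6 ≡ 233 (mod 1147)
13^8 ≡ 379 (mod 1147)
13^9 ≡ 339 (mod 1147)
13^10 ≡ 966 (mod 1147)
13^12 ≡ 380 (mod 1147)
13^15 ≡ 991 (mod 1147)
13^18 ≡ 221 (mod 1147)
13^20 ≡ 645 (mod 1147)
13^24 ≡ 1025 (mod 1147)
13^27 ≡ 364 (mod 1147)
13^30 ≡ 249 (mod 1147)
13^36 ≡ 667 (mod 1147)
13^40 ≡ 811 (mod 1147)
13^45 ≡ 154 (mod 1147)
13^54 ≡ 591 (mod 1147)
13^60 ≡ 63 (mod 1147)
13^72 ≡ 1000 (mod 1147)
13^90 ≡ 776 (mod 1147)
13^108 ≡ 593 (mod 1147)
13^120 ≡ 528 (mod 1147)
13^135 ≡ 216 (mod 1147)
13^180 ≡ 1 (mod 1147) ✓
Therefore the multiplicative order of 13 modulo 1147 is 180.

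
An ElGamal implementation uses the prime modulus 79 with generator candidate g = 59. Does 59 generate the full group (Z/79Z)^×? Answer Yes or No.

φ(79) = 79 − 1 = 78 = 2 · 3 · 13.
59 is a primitive root mod 79 iff 59^(φ(79)/q) ≢ 1 for every prime q | φ(79), i.e. q ∈ {2, 3, 13}.
59^39 ≡ 78 (mod 79)  [q = 2: ≢ 1 ✓]
59^26 ≡ 23 (mod 79)  [q = 3: ≢ 1 ✓]
59^6 ≡ 46 (mod 79)  [q = 13: ≢ 1 ✓]
All checks pass, so 59 has order 78 and is a primitive root modulo 79.

Yes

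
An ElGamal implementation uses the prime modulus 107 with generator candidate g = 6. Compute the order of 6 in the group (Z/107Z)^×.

ord(6) | φ(107) = 107 − 1 = 106 = 2 · 53.
Divisors of 106: 1, 2, 53, 106.
Compute 6^d (mod 107) for the divisors d until we hit 1:
6^1 ≡ 6
6^2 ≡ 36
6^53 ≡ 106
6^106 ≡ 1
Hence ord(6) = 106.

106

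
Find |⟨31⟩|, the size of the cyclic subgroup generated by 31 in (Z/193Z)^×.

96

ord(31) | φ(193) = 193 − 1 = 192 = 2^6 · 3.
Divisors of 192: 1, 2, 3, 4, 6, 8, 12, 16, 24, 32, 48, 64, 96, 192.
Compute 31^d (mod 193) for the divisors d until we hit 1:
31^1 ≡ 31
31^2 ≡ 189
31^3 ≡ 69
31^4 ≡ 16
31^6 ≡ 129
31^8 ≡ 63
31^12 ≡ 43
31^16 ≡ 109
31^24 ≡ 112
31^32 ≡ 108
31^48 ≡ 192
31^64 ≡ 84
31^96 ≡ 1
So ord_193(31) = 96.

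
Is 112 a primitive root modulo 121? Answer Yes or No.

No

φ(121) = φ(11^2) = 11·(11−1) = 110 = 2 · 5 · 11.
An element g generates (Z/121Z)^× iff g^(110/q) ≢ 1 (mod 121) for each prime q ∈ {2, 5, 11}.
112^55 ≡ 120 (mod 121)  [q = 2: ≢ 1 ✓]
112^22 ≡ 81 (mod 121)  [q = 5: ≢ 1 ✓]
112^10 ≡ 1 (mod 121)  [q = 11: ≡ 1 ✗]
The check at q = 11 fails, so 112 generates a proper subgroup.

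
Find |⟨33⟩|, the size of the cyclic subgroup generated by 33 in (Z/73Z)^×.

ord(33) | φ(73) = 73 − 1 = 72 = 2^3 · 3^2.
Divisors of 72: 1, 2, 3, 4, 6, 8, 9, 12, 18, 24, 36, 72.
Evaluate successive powers at the divisors of 72:
33^1 ≡ 33 (mod 73)
33^2 ≡ 67 (mod 73)
33^3 ≡ 21 (mod 73)
33^4 ≡ 36 (mod 73)
33^6 ≡ 3 (mod 73)
33^8 ≡ 55 (mod 73)
33^9 ≡ 63 (mod 73)
33^12 ≡ 9 (mod 73)
33^18 ≡ 27 (mod 73)
33^24 ≡ 8 (mod 73)
33^36 ≡ 72 (mod 73)
33^72 ≡ 1 (mod 73) ✓
Hence ord(33) = 72.

72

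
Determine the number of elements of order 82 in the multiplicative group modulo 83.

40

φ(83) = 83 − 1 = 82 = 2 · 41.
(Z/83Z)^× is cyclic (|G| = 82); a cyclic group of order m has exactly φ(d) elements of each order d | m, and none otherwise.
82 = 2 · 41 divides 82, and φ(82) = 40.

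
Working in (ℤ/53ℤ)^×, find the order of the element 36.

13

ord(36) | φ(53) = 53 − 1 = 52 = 2^2 · 13.
Divisors of 52: 1, 2, 4, 13, 26, 52.
Compute 36^d (mod 53) for the divisors d until we hit 1:
36^1 ≡ 36 (mod 53)
36^2 ≡ 24 (mod 53)
36^4 ≡ 46 (mod 53)
36^13 ≡ 1 (mod 53) ✓
Hence ord(36) = 13.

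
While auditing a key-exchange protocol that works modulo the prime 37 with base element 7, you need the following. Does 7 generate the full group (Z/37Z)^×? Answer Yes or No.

No

φ(37) = 37 − 1 = 36 = 2^2 · 3^2.
An element g generates (Z/37Z)^× iff g^(36/q) ≢ 1 (mod 37) for each prime q ∈ {2, 3}.
7^18 ≡ 1 (mod 37)  [q = 2: ≡ 1 ✗]
7^12 ≡ 10 (mod 37)  [q = 3: ≢ 1 ✓]
7^18 ≡ 1 shows ord(7) | 18, strictly less than φ(37); not a primitive root.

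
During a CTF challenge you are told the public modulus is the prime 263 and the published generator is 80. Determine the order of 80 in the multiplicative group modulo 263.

262

Since 80 ∈ (Z/263Z)^×, its order divides φ(263) = 263 − 1 = 262 = 2 · 131.
Divisors of 262: 1, 2, 131, 262.
Test each divisor d:
80^1 ≡ 80 (mod 263)
80^2 ≡ 88 (mod 263)
80^131 ≡ 262 (mod 263)
80^262 ≡ 1 (mod 263) ✓
Therefore the multiplicative order of 80 modulo 263 is 262.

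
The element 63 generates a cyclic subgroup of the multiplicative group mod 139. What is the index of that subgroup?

6

Since 63 ∈ (Z/139Z)^×, its order divides φ(139) = 139 − 1 = 138 = 2 · 3 · 23.
Divisors of 138: 1, 2, 3, 6, 23, 46, 69, 138.
Test each divisor d:
63^1 ≡ 63
63^2 ≡ 77
63^3 ≡ 125
63^6 ≡ 57
63^23 ≡ 1
The order of 63 is 23, so the subgroup it generates has 23 elements.
Index = |(Z/139Z)^×| / |⟨63⟩| = 138 / 23 = 6.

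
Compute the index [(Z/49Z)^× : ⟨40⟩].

ord(40) | φ(49) = φ(7^2) = 7·(7−1) = 42 = 2 · 3 · 7.
Divisors of 42: 1, 2, 3, 6, 7, 14, 21, 42.
Check 40^d mod 49 for each divisor in increasing order:
40^1 ≡ 40 (mod 49)
40^2 ≡ 32 (mod 49)
40^3 ≡ 6 (mod 49)
40^6 ≡ 36 (mod 49)
40^7 ≡ 19 (mod 49)
40^14 ≡ 18 (mod 49)
40^21 ≡ 48 (mod 49)
40^42 ≡ 1 (mod 49) ✓
So ord_49(40) = 42, hence |⟨40⟩| = 42.
Index = |(Z/49Z)^×| / |⟨40⟩| = 42 / 42 = 1.

1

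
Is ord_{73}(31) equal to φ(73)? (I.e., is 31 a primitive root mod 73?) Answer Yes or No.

φ(73) = 73 − 1 = 72 = 2^3 · 3^2.
An element g generates (Z/73Z)^× iff g^(72/q) ≢ 1 (mod 73) for each prime q ∈ {2, 3}.
31^36 ≡ 72 (mod 73)  [q = 2: ≢ 1 ✓]
31^24 ≡ 64 (mod 73)  [q = 3: ≢ 1 ✓]
None equal 1, so ord_73(31) = 72: 31 is a primitive root.

Yes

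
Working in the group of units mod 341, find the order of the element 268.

By Lagrange's theorem, ord_341(268) divides φ(341) = φ(11·31) = (11−1)·(31−1) = 10·30 = 300 = 2^2 · 3 · 5^2.
Divisors of 300: 1, 2, 3, 4, 5, 6, 10, 12, 15, 20, 25, 30, 50, 60, 75, 100, 150, 300.
Evaluate successive powers at the divisors of 300:
268^1 ≡ 268 (mod 341)
268^2 ≡ 214 (mod 341)
268^3 ≡ 64 (mod 341)
268^4 ≡ 102 (mod 341)
268^5 ≡ 56 (mod 341)
268^6 ≡ 4 (mod 341)
268^10 ≡ 67 (mod 341)
268^12 ≡ 16 (mod 341)
268^15 ≡ 1 (mod 341) ✓
So ord_341(268) = 15.

15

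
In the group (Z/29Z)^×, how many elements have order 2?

1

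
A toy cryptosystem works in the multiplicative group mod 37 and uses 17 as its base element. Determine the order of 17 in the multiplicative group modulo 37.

The order of 17 must divide φ(37) = 37 − 1 = 36 = 2^2 · 3^2.
Divisors of 36: 1, 2, 3, 4, 6, 9, 12, 18, 36.
Evaluate successive powers at the divisors of 36:
17^1 ≡ 17 (mod 37)
17^2 ≡ 30 (mod 37)
17^3 ≡ 29 (mod 37)
17^4 ≡ 12 (mod 37)
17^6 ≡ 27 (mod 37)
17^9 ≡ 6 (mod 37)
17^12 ≡ 26 (mod 37)
17^18 ≡ 36 (mod 37)
17^36 ≡ 1 (mod 37) ✓
So ord_37(17) = 36.

36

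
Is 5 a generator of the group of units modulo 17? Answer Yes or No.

φ(17) = 17 − 1 = 16 = 2^4.
5 is a primitive root mod 17 iff 5^(φ(17)/q) ≢ 1 for every prime q | φ(17), i.e. q ∈ {2}.
5^8 ≡ 16 (mod 17)  [q = 2: ≢ 1 ✓]
All checks pass, so 5 has order 16 and is a primitive root modulo 17.

Yes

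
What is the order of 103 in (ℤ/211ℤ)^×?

ord(103) | φ(211) = 211 − 1 = 210 = 2 · 3 · 5 · 7.
Divisors of 210: 1, 2, 3, 5, 6, 7, 10, 14, 15, 21, 30, 35, 42, 70, 105, 210.
Test each divisor d:
103^1 ≡ 103
103^2 ≡ 59
103^3 ≡ 169
103^5 ≡ 54
103^6 ≡ 76
103^7 ≡ 21
103^10 ≡ 173
103^14 ≡ 19
103^15 ≡ 58
103^21 ≡ 188
103^30 ≡ 199
103^35 ≡ 196
103^42 ≡ 107
103^70 ≡ 14
103^105 ≡ 1
The smallest such exponent is 105, so the order of 103 is 105.

105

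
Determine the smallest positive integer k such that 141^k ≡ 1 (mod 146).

72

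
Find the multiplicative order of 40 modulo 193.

By Lagrange's theorem, ord_193(40) divides φ(193) = 193 − 1 = 192 = 2^6 · 3.
Divisors of 192: 1, 2, 3, 4, 6, 8, 12, 16, 24, 32, 48, 64, 96, 192.
Compute 40^d (mod 193) for the divisors d until we hit 1:
40^1 ≡ 40 (mod 193)
40^2 ≡ 56 (mod 193)
40^3 ≡ 117 (mod 193)
40^4 ≡ 48 (mod 193)
40^6 ≡ 179 (mod 193)
40^8 ≡ 181 (mod 193)
40^12 ≡ 3 (mod 193)
40^16 ≡ 144 (mod 193)
40^24 ≡ 9 (mod 193)
40^32 ≡ 85 (mod 193)
40^48 ≡ 81 (mod 193)
40^64 ≡ 84 (mod 193)
40^96 ≡ 192 (mod 193)
40^192 ≡ 1 (mod 193) ✓
So ord_193(40) = 192.

192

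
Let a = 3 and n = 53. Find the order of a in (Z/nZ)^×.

52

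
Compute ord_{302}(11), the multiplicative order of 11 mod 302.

75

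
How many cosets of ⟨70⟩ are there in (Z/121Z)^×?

2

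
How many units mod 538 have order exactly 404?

φ(538) = φ(2)·φ(269) = 1·268 = 268 = 2^2 · 67.
Since (Z/538Z)^× is cyclic of order 268, the number of elements of order d is φ(d) when d | 268 and 0 otherwise.
Since 404 ∤ 268, the count is 0.

0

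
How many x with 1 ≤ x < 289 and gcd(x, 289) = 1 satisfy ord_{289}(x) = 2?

φ(289) = φ(17^2) = 17·(17−1) = 272 = 2^4 · 17.
(Z/289Z)^× is cyclic (|G| = 272); a cyclic group of order m has exactly φ(d) elements of each order d | m, and none otherwise.
2 | 272, and φ(2) = 2 − 1 = 1.

1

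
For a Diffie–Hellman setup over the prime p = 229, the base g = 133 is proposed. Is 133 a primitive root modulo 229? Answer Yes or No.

Yes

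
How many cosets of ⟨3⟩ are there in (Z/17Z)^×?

By Lagrange's theorem, ord_17(3) divides φ(17) = 17 − 1 = 16 = 2^4.
Divisors of 16: 1, 2, 4, 8, 16.
Evaluate successive powers at the divisors of 16:
3^1 ≡ 3 (mod 17)
3^2 ≡ 9 (mod 17)
3^4 ≡ 13 (mod 17)
3^8 ≡ 16 (mod 17)
3^16 ≡ 1 (mod 17) ✓
Thus |⟨3⟩| = ord(3) = 16.
Index = |(Z/17Z)^×| / |⟨3⟩| = 16 / 16 = 1.

1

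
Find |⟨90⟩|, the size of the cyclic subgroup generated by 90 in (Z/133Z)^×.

18

Since 90 ∈ (Z/133Z)^×, its order divides φ(133) = φ(7·19) = (7−1)·(19−1) = 6·18 = 108 = 2^2 · 3^3.
Divisors of 108: 1, 2, 3, 4, 6, 9, 12, 18, 27, 36, 54, 108.
Test each divisor d:
90^1 ≡ 90
90^2 ≡ 120
90^3 ≡ 27
90^4 ≡ 36
90^6 ≡ 64
90^9 ≡ 132
90^12 ≡ 106
90^18 ≡ 1
Therefore the multiplicative order of 90 modulo 133 is 18.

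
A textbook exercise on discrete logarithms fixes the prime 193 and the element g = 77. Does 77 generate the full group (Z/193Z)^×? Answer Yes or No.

Yes

φ(193) = 193 − 1 = 192 = 2^6 · 3.
Test 77^(192/q) mod 193 for each prime factor q of 192:
77^96 ≡ 192 (mod 193)  [q = 2: ≢ 1 ✓]
77^64 ≡ 108 (mod 193)  [q = 3: ≢ 1 ✓]
Every test exponent gives a nontrivial residue, hence 77 generates the full group.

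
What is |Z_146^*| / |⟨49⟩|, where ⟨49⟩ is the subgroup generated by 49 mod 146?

6

The order of 49 must divide φ(146) = φ(2)·φ(73) = 1·72 = 72 = 2^3 · 3^2.
Divisors of 72: 1, 2, 3, 4, 6, 8, 9, 12, 18, 24, 36, 72.
Test each divisor d:
49^1 ≡ 49 (mod 146)
49^2 ≡ 65 (mod 146)
49^3 ≡ 119 (mod 146)
49^4 ≡ 137 (mod 146)
49^6 ≡ 145 (mod 146)
49^8 ≡ 81 (mod 146)
49^9 ≡ 27 (mod 146)
49^12 ≡ 1 (mod 146) ✓
The order of 49 is 12, so the subgroup it generates has 12 elements.
[(Z/146Z)^× : ⟨49⟩] = 72/12 = 6.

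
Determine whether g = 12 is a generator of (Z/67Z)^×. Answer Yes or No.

Yes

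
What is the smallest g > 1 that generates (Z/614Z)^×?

5

φ(614) = φ(2)·φ(307) = 1·306 = 306 = 2 · 3^2 · 17.
Test candidates g = 2, 3, … against the prime factors q ∈ {2, 3, 17} of φ(614): g is a generator iff g^(306/q) ≢ 1 for every such q.
g = 2: gcd(2, 614) = 2 > 1, not a unit — skip.
g = 3: 3^153 ≡ 613; 3^102 ≡ 1 — hits 1, so not a primitive root.
g = 4: gcd(4, 614) = 2 > 1, not a unit — skip.
g = 5: 5^153 ≡ 613; 5^102 ≡ 289; 5^18 ≡ 81 — none is 1, so 5 is a primitive root.
So 5 is the smallest generator of (Z/614Z)^×.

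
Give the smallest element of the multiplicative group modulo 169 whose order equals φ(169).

2

φ(169) = φ(13^2) = 13·(13−1) = 156 = 2^2 · 3 · 13.
Test candidates g = 2, 3, … against the prime factors q ∈ {2, 3, 13} of φ(169): g is a generator iff g^(156/q) ≢ 1 for every such q.
g = 2: 2^78 ≡ 168; 2^52 ≡ 146; 2^12 ≡ 40 — none is 1, so 2 is a primitive root.
So 2 is the smallest generator of (Z/169Z)^×.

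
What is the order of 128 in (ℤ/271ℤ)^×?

135

By Lagrange's theorem, ord_271(128) divides φ(271) = 271 − 1 = 270 = 2 · 3^3 · 5.
Divisors of 270: 1, 2, 3, 5, 6, 9, 10, 15, 18, 27, 30, 45, 54, 90, 135, 270.
Compute 128^d (mod 271) for the divisors d until we hit 1:
128^1 ≡ 128
128^2 ≡ 124
128^3 ≡ 154
128^5 ≡ 126
128^6 ≡ 139
128^9 ≡ 268
128^10 ≡ 158
128^15 ≡ 125
128^18 ≡ 9
128^27 ≡ 244
128^30 ≡ 178
128^45 ≡ 28
128^54 ≡ 187
128^90 ≡ 242
128^135 ≡ 1
The smallest such exponent is 135, so the order of 128 is 135.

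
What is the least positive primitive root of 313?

φ(313) = 313 − 1 = 312 = 2^3 · 3 · 13.
Test candidates g = 2, 3, … against the prime factors q ∈ {2, 3, 13} of φ(313): g is a generator iff g^(312/q) ≢ 1 for every such q.
g = 2: 2^156 ≡ 1 — hits 1, so not a primitive root.
g = 3: 3^156 ≡ 1 — hits 1, so not a primitive root.
g = 4: 4^156 ≡ 1 — hits 1, so not a primitive root.
g = 5: 5^156 ≡ 312; 5^104 ≡ 1 — hits 1, so not a primitive root.
g = 6: 6^156 ≡ 1 — hits 1, so not a primitive root.
g = 7: 7^156 ≡ 312; 7^104 ≡ 1 — hits 1, so not a primitive root.
g = 8: 8^156 ≡ 1 — hits 1, so not a primitive root.
g = 9: 9^156 ≡ 1 — hits 1, so not a primitive root.
g = 10: 10^156 ≡ 312; 10^104 ≡ 214; 10^24 ≡ 103 — none is 1, so 10 is a primitive root.
Hence the least primitive root of 313 is 10.

10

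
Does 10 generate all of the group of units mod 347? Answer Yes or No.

No

φ(347) = 347 − 1 = 346 = 2 · 173.
It suffices to check that the order of 10 is not a proper divisor of 346: compute 10^(346/q) for q ∈ {2, 173}.
10^173 ≡ 1 (mod 347)  [q = 2: ≡ 1 ✗]
10^2 ≡ 100 (mod 347)  [q = 173: ≢ 1 ✓]
Since 10^173 ≡ 1, the order of 10 divides 173 < 346, so 10 is not a primitive root.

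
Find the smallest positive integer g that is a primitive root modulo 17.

φ(17) = 17 − 1 = 16 = 2^4.
g is a primitive root iff g^(16/q) ≢ 1 (mod 17) for each prime q ∈ {2}.
g = 2: 2^8 ≡ 1 — hits 1, so not a primitive root.
g = 3: 3^8 ≡ 16 — none is 1, so 3 is a primitive root.
The smallest primitive root modulo 17 is 3.

3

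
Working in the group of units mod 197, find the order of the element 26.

98

By Lagrange's theorem, ord_197(26) divides φ(197) = 197 − 1 = 196 = 2^2 · 7^2.
Divisors of 196: 1, 2, 4, 7, 14, 28, 49, 98, 196.
Evaluate successive powers at the divisors of 196:
26^1 ≡ 26
26^2 ≡ 85
26^4 ≡ 133
26^7 ≡ 6
26^14 ≡ 36
26^28 ≡ 114
26^49 ≡ 196
26^98 ≡ 1
So ord_197(26) = 98.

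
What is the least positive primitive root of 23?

5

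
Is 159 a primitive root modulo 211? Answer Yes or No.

Yes

φ(211) = 211 − 1 = 210 = 2 · 3 · 5 · 7.
It suffices to check that the order of 159 is not a proper divisor of 210: compute 159^(210/q) for q ∈ {2, 3, 5, 7}.
159^105 ≡ 210 (mod 211)  [q = 2: ≢ 1 ✓]
159^70 ≡ 14 (mod 211)  [q = 3: ≢ 1 ✓]
159^42 ≡ 107 (mod 211)  [q = 5: ≢ 1 ✓]
159^30 ≡ 58 (mod 211)  [q = 7: ≢ 1 ✓]
All checks pass, so 159 has order 210 and is a primitive root modulo 211.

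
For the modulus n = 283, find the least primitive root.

φ(283) = 283 − 1 = 282 = 2 · 3 · 47.
Test candidates g = 2, 3, … against the prime factors q ∈ {2, 3, 47} of φ(283): g is a generator iff g^(282/q) ≢ 1 for every such q.
g = 2: 2^141 ≡ 282; 2^94 ≡ 1 — hits 1, so not a primitive root.
g = 3: 3^141 ≡ 282; 3^94 ≡ 238; 3^6 ≡ 163 — none is 1, so 3 is a primitive root.
Hence the least primitive root of 283 is 3.

3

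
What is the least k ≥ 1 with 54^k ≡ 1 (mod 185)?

36

ord(54) | φ(185) = φ(5·37) = (5−1)·(37−1) = 4·36 = 144 = 2^4 · 3^2.
Divisors of 144: 1, 2, 3, 4, 6, 8, 9, 12, 16, 18, 24, 36, 48, 72, 144.
Evaluate successive powers at the divisors of 144:
54^1 ≡ 54 (mod 185)
54^2 ≡ 141 (mod 185)
54^3 ≡ 29 (mod 185)
54^4 ≡ 86 (mod 185)
54^6 ≡ 101 (mod 185)
54^8 ≡ 181 (mod 185)
54^9 ≡ 154 (mod 185)
54^12 ≡ 26 (mod 185)
54^16 ≡ 16 (mod 185)
54^18 ≡ 36 (mod 185)
54^24 ≡ 121 (mod 185)
54^36 ≡ 1 (mod 185) ✓
The smallest such exponent is 36, so the order of 54 is 36.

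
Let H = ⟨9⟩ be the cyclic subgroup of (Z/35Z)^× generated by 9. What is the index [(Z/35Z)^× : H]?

4

Since 9 ∈ (Z/35Z)^×, its order divides φ(35) = φ(5·7) = (5−1)·(7−1) = 4·6 = 24 = 2^3 · 3.
Divisors of 24: 1, 2, 3, 4, 6, 8, 12, 24.
Compute 9^d (mod 35) for the divisors d until we hit 1:
9^1 ≡ 9 (mod 35)
9^2 ≡ 11 (mod 35)
9^3 ≡ 29 (mod 35)
9^4 ≡ 16 (mod 35)
9^6 ≡ 1 (mod 35) ✓
So ord_35(9) = 6, hence |⟨9⟩| = 6.
Index = |(Z/35Z)^×| / |⟨9⟩| = 24 / 6 = 4.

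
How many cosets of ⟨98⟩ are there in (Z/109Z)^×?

1

The order of 98 must divide φ(109) = 109 − 1 = 108 = 2^2 · 3^3.
Divisors of 108: 1, 2, 3, 4, 6, 9, 12, 18, 27, 36, 54, 108.
Check 98^d mod 109 for each divisor in increasing order:
98^1 ≡ 98 (mod 109)
98^2 ≡ 12 (mod 109)
98^3 ≡ 86 (mod 109)
98^4 ≡ 35 (mod 109)
98^6 ≡ 93 (mod 109)
98^9 ≡ 41 (mod 109)
98^12 ≡ 38 (mod 109)
98^18 ≡ 46 (mod 109)
98^27 ≡ 33 (mod 109)
98^36 ≡ 45 (mod 109)
98^54 ≡ 108 (mod 109)
98^108 ≡ 1 (mod 109) ✓
The order of 98 is 108, so the subgroup it generates has 108 elements.
Index = |(Z/109Z)^×| / |⟨98⟩| = 108 / 108 = 1.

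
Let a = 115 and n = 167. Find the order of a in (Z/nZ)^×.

83

ord(115) | φ(167) = 167 − 1 = 166 = 2 · 83.
Divisors of 166: 1, 2, 83, 166.
Compute 115^d (mod 167) for the divisors d until we hit 1:
115^1 ≡ 115
115^2 ≡ 32
115^83 ≡ 1
Therefore the multiplicative order of 115 modulo 167 is 83.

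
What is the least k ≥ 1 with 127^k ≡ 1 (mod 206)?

ord(127) | φ(206) = φ(2)·φ(103) = 1·102 = 102 = 2 · 3 · 17.
Divisors of 102: 1, 2, 3, 6, 17, 34, 51, 102.
Check 127^d mod 206 for each divisor in increasing order:
127^1 ≡ 127 (mod 206)
127^2 ≡ 61 (mod 206)
127^3 ≡ 125 (mod 206)
127^6 ≡ 175 (mod 206)
127^17 ≡ 205 (mod 206)
127^34 ≡ 1 (mod 206) ✓
Therefore the multiplicative order of 127 modulo 206 is 34.

34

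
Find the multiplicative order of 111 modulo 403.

ord(111) | φ(403) = φ(13·31) = (13−1)·(31−1) = 12·30 = 360 = 2^3 · 3^2 · 5.
Divisors of 360: 1, 2, 3, 4, 5, 6, 8, 9, 10, 12, 15, 18, 20, 24, 30, 36, 40, 45, 60, 72, 90, 120, 180, 360.
Evaluate successive powers at the divisors of 360:
111^1 ≡ 111 (mod 403)
111^2 ≡ 231 (mod 403)
111^3 ≡ 252 (mod 403)
111^4 ≡ 165 (mod 403)
111^5 ≡ 180 (mod 403)
111^6 ≡ 233 (mod 403)
111^8 ≡ 224 (mod 403)
111^9 ≡ 281 (mod 403)
111^10 ≡ 160 (mod 403)
111^12 ≡ 287 (mod 403)
111^15 ≡ 187 (mod 403)
111^18 ≡ 376 (mod 403)
111^20 ≡ 211 (mod 403)
111^24 ≡ 157 (mod 403)
111^30 ≡ 311 (mod 403)
111^36 ≡ 326 (mod 403)
111^40 ≡ 191 (mod 403)
111^45 ≡ 125 (mod 403)
111^60 ≡ 1 (mod 403) ✓
Therefore the multiplicative order of 111 modulo 403 is 60.

60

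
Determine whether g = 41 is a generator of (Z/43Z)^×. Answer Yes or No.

φ(43) = 43 − 1 = 42 = 2 · 3 · 7.
41 is a primitive root mod 43 iff 41^(φ(43)/q) ≢ 1 for every prime q | φ(43), i.e. q ∈ {2, 3, 7}.
41^21 ≡ 1 (mod 43)  [q = 2: ≡ 1 ✗]
41^14 ≡ 1 (mod 43)  [q = 3: ≡ 1 ✗]
41^6 ≡ 21 (mod 43)  [q = 7: ≢ 1 ✓]
The check at q = 2 fails, so 41 generates a proper subgroup.

No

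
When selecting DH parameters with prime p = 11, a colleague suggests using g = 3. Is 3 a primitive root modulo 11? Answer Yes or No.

φ(11) = 11 − 1 = 10 = 2 · 5.
3 is a primitive root mod 11 iff 3^(φ(11)/q) ≢ 1 for every prime q | φ(11), i.e. q ∈ {2, 5}.
3^5 ≡ 1 (mod 11)  [q = 2: ≡ 1 ✗]
3^2 ≡ 9 (mod 11)  [q = 5: ≢ 1 ✓]
3^5 ≡ 1 shows ord(3) | 5, strictly less than φ(11); not a primitive root.

No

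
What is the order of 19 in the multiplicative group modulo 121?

The order of 19 must divide φ(121) = φ(11^2) = 11·(11−1) = 110 = 2 · 5 · 11.
Divisors of 110: 1, 2, 5, 10, 11, 22, 55, 110.
Evaluate successive powers at the divisors of 110:
19^1 ≡ 19 (mod 121)
19^2 ≡ 119 (mod 121)
19^5 ≡ 76 (mod 121)
19^10 ≡ 89 (mod 121)
19^11 ≡ 118 (mod 121)
19^22 ≡ 9 (mod 121)
19^55 ≡ 120 (mod 121)
19^110 ≡ 1 (mod 121) ✓
The smallest such exponent is 110, so the order of 19 is 110.

110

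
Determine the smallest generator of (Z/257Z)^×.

φ(257) = 257 − 1 = 256 = 2^8.
Test candidates g = 2, 3, … against the prime factors q ∈ {2} of φ(257): g is a generator iff g^(256/q) ≢ 1 for every such q.
g = 2: 2^128 ≡ 1 — hits 1, so not a primitive root.
g = 3: 3^128 ≡ 256 — none is 1, so 3 is a primitive root.
Hence the least primitive root of 257 is 3.

3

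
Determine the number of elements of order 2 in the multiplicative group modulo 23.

1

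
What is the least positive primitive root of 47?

φ(47) = 47 − 1 = 46 = 2 · 23.
Test candidates g = 2, 3, … against the prime factors q ∈ {2, 23} of φ(47): g is a generator iff g^(46/q) ≢ 1 for every such q.
g = 2: 2^23 ≡ 1 — hits 1, so not a primitive root.
g = 3: 3^23 ≡ 1 — hits 1, so not a primitive root.
g = 4: 4^23 ≡ 1 — hits 1, so not a primitive root.
g = 5: 5^23 ≡ 46; 5^2 ≡ 25 — none is 1, so 5 is a primitive root.
So 5 is the smallest generator of (Z/47Z)^×.

5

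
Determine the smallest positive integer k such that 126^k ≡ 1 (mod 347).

173

ord(126) | φ(347) = 347 − 1 = 346 = 2 · 173.
Divisors of 346: 1, 2, 173, 346.
Test each divisor d:
126^1 ≡ 126 (mod 347)
126^2 ≡ 261 (mod 347)
126^173 ≡ 1 (mod 347) ✓
So ord_347(126) = 173.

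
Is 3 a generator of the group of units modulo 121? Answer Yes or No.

No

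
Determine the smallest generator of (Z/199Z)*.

3

φ(199) = 199 − 1 = 198 = 2 · 3^2 · 11.
Test candidates g = 2, 3, … against the prime factors q ∈ {2, 3, 11} of φ(199): g is a generator iff g^(198/q) ≢ 1 for every such q.
g = 2: 2^99 ≡ 1 — hits 1, so not a primitive root.
g = 3: 3^99 ≡ 198; 3^66 ≡ 106; 3^18 ≡ 125 — none is 1, so 3 is a primitive root.
So 3 is the smallest generator of (Z/199Z)^×.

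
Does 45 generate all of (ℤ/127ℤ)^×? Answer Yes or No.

Yes

φ(127) = 127 − 1 = 126 = 2 · 3^2 · 7.
Test 45^(126/q) mod 127 for each prime factor q of 126:
45^63 ≡ 126 (mod 127)  [q = 2: ≢ 1 ✓]
45^42 ≡ 19 (mod 127)  [q = 3: ≢ 1 ✓]
45^18 ≡ 8 (mod 127)  [q = 7: ≢ 1 ✓]
Every test exponent gives a nontrivial residue, hence 45 generates the full group.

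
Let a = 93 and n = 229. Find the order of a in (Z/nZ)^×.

76

ord(93) | φ(229) = 229 − 1 = 228 = 2^2 · 3 · 19.
Divisors of 228: 1, 2, 3, 4, 6, 12, 19, 38, 57, 76, 114, 228.
Evaluate successive powers at the divisors of 228:
93^1 ≡ 93 (mod 229)
93^2 ≡ 176 (mod 229)
93^3 ≡ 109 (mod 229)
93^4 ≡ 61 (mod 229)
93^6 ≡ 202 (mod 229)
93^12 ≡ 42 (mod 229)
93^19 ≡ 107 (mod 229)
93^38 ≡ 228 (mod 229)
93^57 ≡ 122 (mod 229)
93^76 ≡ 1 (mod 229) ✓
Therefore the multiplicative order of 93 modulo 229 is 76.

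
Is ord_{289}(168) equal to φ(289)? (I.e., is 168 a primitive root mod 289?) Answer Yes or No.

No

φ(289) = φ(17^2) = 17·(17−1) = 272 = 2^4 · 17.
168 is a primitive root mod 289 iff 168^(φ(289)/q) ≢ 1 for every prime q | φ(289), i.e. q ∈ {2, 17}.
168^136 ≡ 1 (mod 289)  [q = 2: ≡ 1 ✗]
168^16 ≡ 18 (mod 289)  [q = 17: ≢ 1 ✓]
The check at q = 2 fails, so 168 generates a proper subgroup.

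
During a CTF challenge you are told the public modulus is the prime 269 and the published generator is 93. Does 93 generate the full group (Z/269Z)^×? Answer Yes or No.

φ(269) = 269 − 1 = 268 = 2^2 · 67.
Test 93^(268/q) mod 269 for each prime factor q of 268:
93^134 ≡ 1 (mod 269)  [q = 2: ≡ 1 ✗]
93^4 ≡ 67 (mod 269)  [q = 67: ≢ 1 ✓]
93^134 ≡ 1 shows ord(93) | 134, strictly less than φ(269); not a primitive root.

No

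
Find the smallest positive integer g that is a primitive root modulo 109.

6

φ(109) = 109 − 1 = 108 = 2^2 · 3^3.
g is a primitive root iff g^(108/q) ≢ 1 (mod 109) for each prime q ∈ {2, 3}.
g = 2: 2^54 ≡ 108; 2^36 ≡ 1 — hits 1, so not a primitive root.
g = 3: 3^54 ≡ 1 — hits 1, so not a primitive root.
g = 4: 4^54 ≡ 1 — hits 1, so not a primitive root.
g = 5: 5^54 ≡ 1 — hits 1, so not a primitive root.
g = 6: 6^54 ≡ 108; 6^36 ≡ 63 — none is 1, so 6 is a primitive root.
Hence the least primitive root of 109 is 6.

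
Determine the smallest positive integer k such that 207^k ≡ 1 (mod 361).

171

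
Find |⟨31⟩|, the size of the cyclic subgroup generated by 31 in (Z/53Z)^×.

52

By Lagrange's theorem, ord_53(31) divides φ(53) = 53 − 1 = 52 = 2^2 · 13.
Divisors of 52: 1, 2, 4, 13, 26, 52.
Evaluate successive powers at the divisors of 52:
31^1 ≡ 31 (mod 53)
31^2 ≡ 7 (mod 53)
31^4 ≡ 49 (mod 53)
31^13 ≡ 30 (mod 53)
31^26 ≡ 52 (mod 53)
31^52 ≡ 1 (mod 53) ✓
The smallest such exponent is 52, so the order of 31 is 52.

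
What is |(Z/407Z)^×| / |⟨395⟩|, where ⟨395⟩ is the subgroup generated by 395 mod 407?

20

Since 395 ∈ (Z/407Z)^×, its order divides φ(407) = φ(11·37) = (11−1)·(37−1) = 10·36 = 360 = 2^3 · 3^2 · 5.
Divisors of 360: 1, 2, 3, 4, 5, 6, 8, 9, 10, 12, 15, 18, 20, 24, 30, 36, 40, 45, 60, 72, 90, 120, 180, 360.
Test each divisor d:
395^1 ≡ 395
395^2 ≡ 144
395^3 ≡ 307
395^4 ≡ 386
395^5 ≡ 252
395^6 ≡ 232
395^8 ≡ 34
395^9 ≡ 406
395^10 ≡ 12
395^12 ≡ 100
395^15 ≡ 175
395^18 ≡ 1
So ord_407(395) = 18, hence |⟨395⟩| = 18.
[(Z/407Z)^× : ⟨395⟩] = 360/18 = 20.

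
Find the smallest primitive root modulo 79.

3

φ(79) = 79 − 1 = 78 = 2 · 3 · 13.
g is a primitive root iff g^(78/q) ≢ 1 (mod 79) for each prime q ∈ {2, 3, 13}.
g = 2: 2^39 ≡ 1 — hits 1, so not a primitive root.
g = 3: 3^39 ≡ 78; 3^26 ≡ 23; 3^6 ≡ 18 — none is 1, so 3 is a primitive root.
Hence the least primitive root of 79 is 3.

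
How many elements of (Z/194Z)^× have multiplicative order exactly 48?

16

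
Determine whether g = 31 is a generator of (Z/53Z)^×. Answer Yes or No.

φ(53) = 53 − 1 = 52 = 2^2 · 13.
Test 31^(52/q) mod 53 for each prime factor q of 52:
31^26 ≡ 52 (mod 53)  [q = 2: ≢ 1 ✓]
31^4 ≡ 49 (mod 53)  [q = 13: ≢ 1 ✓]
Every test exponent gives a nontrivial residue, hence 31 generates the full group.

Yes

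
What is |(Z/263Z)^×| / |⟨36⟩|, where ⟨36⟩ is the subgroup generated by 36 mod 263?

By Lagrange's theorem, ord_263(36) divides φ(263) = 263 − 1 = 262 = 2 · 131.
Divisors of 262: 1, 2, 131, 262.
Test each divisor d:
36^1 ≡ 36 (mod 263)
36^2 ≡ 244 (mod 263)
36^131 ≡ 1 (mod 263) ✓
So ord_263(36) = 131, hence |⟨36⟩| = 131.
Index = |(Z/263Z)^×| / |⟨36⟩| = 262 / 131 = 2.

2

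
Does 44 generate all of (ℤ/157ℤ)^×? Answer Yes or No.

No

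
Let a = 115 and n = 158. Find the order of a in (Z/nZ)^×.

39

ord(115) | φ(158) = φ(2)·φ(79) = 1·78 = 78 = 2 · 3 · 13.
Divisors of 78: 1, 2, 3, 6, 13, 26, 39, 78.
Test each divisor d:
115^1 ≡ 115 (mod 158)
115^2 ≡ 111 (mod 158)
115^3 ≡ 125 (mod 158)
115^6 ≡ 141 (mod 158)
115^13 ≡ 55 (mod 158)
115^26 ≡ 23 (mod 158)
115^39 ≡ 1 (mod 158) ✓
So ord_158(115) = 39.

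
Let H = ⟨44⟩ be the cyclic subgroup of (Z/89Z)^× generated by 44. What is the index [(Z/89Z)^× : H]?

By Lagrange's theorem, ord_89(44) divides φ(89) = 89 − 1 = 88 = 2^3 · 11.
Divisors of 88: 1, 2, 4, 8, 11, 22, 44, 88.
Test each divisor d:
44^1 ≡ 44 (mod 89)
44^2 ≡ 67 (mod 89)
44^4 ≡ 39 (mod 89)
44^8 ≡ 8 (mod 89)
44^11 ≡ 88 (mod 89)
44^22 ≡ 1 (mod 89) ✓
Thus |⟨44⟩| = ord(44) = 22.
[(Z/89Z)^× : ⟨44⟩] = 88/22 = 4.

4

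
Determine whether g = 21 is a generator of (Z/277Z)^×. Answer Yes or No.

No

φ(277) = 277 − 1 = 276 = 2^2 · 3 · 23.
An element g generates (Z/277Z)^× iff g^(276/q) ≢ 1 (mod 277) for each prime q ∈ {2, 3, 23}.
21^138 ≡ 1 (mod 277)  [q = 2: ≡ 1 ✗]
21^92 ≡ 1 (mod 277)  [q = 3: ≡ 1 ✗]
21^12 ≡ 16 (mod 277)  [q = 23: ≢ 1 ✓]
21^138 ≡ 1 shows ord(21) | 138, strictly less than φ(277); not a primitive root.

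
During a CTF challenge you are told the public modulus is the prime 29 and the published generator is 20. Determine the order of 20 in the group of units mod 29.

The order of 20 must divide φ(29) = 29 − 1 = 28 = 2^2 · 7.
Divisors of 28: 1, 2, 4, 7, 14, 28.
Compute 20^d (mod 29) for the divisors d until we hit 1:
20^1 ≡ 20 (mod 29)
20^2 ≡ 23 (mod 29)
20^4 ≡ 7 (mod 29)
20^7 ≡ 1 (mod 29) ✓
So ord_29(20) = 7.

7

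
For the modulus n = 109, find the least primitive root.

6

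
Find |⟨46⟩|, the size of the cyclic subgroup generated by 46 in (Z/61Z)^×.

30

ord(46) | φ(61) = 61 − 1 = 60 = 2^2 · 3 · 5.
Divisors of 60: 1, 2, 3, 4, 5, 6, 10, 12, 15, 20, 30, 60.
Test each divisor d:
46^1 ≡ 46
46^2 ≡ 42
46^3 ≡ 41
46^4 ≡ 56
46^5 ≡ 14
46^6 ≡ 34
46^10 ≡ 13
46^12 ≡ 58
46^15 ≡ 60
46^20 ≡ 47
46^30 ≡ 1
So ord_61(46) = 30.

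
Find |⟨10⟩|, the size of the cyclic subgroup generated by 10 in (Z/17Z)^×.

16

Since 10 ∈ (Z/17Z)^×, its order divides φ(17) = 17 − 1 = 16 = 2^4.
Divisors of 16: 1, 2, 4, 8, 16.
Check 10^d mod 17 for each divisor in increasing order:
10^1 ≡ 10 (mod 17)
10^2 ≡ 15 (mod 17)
10^4 ≡ 4 (mod 17)
10^8 ≡ 16 (mod 17)
10^16 ≡ 1 (mod 17) ✓
So ord_17(10) = 16.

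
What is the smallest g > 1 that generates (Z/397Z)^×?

φ(397) = 397 − 1 = 396 = 2^2 · 3^2 · 11.
Test candidates g = 2, 3, … against the prime factors q ∈ {2, 3, 11} of φ(397): g is a generator iff g^(396/q) ≢ 1 for every such q.
g = 2: 2^198 ≡ 396; 2^132 ≡ 1 — hits 1, so not a primitive root.
g = 3: 3^198 ≡ 1 — hits 1, so not a primitive root.
g = 4: 4^198 ≡ 1 — hits 1, so not a primitive root.
g = 5: 5^198 ≡ 396; 5^132 ≡ 362; 5^36 ≡ 290 — none is 1, so 5 is a primitive root.
Hence the least primitive root of 397 is 5.

5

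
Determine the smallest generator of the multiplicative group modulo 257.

φ(257) = 257 − 1 = 256 = 2^8.
g is a primitive root iff g^(256/q) ≢ 1 (mod 257) for each prime q ∈ {2}.
g = 2: 2^128 ≡ 1 — hits 1, so not a primitive root.
g = 3: 3^128 ≡ 256 — none is 1, so 3 is a primitive root.
Hence the least primitive root of 257 is 3.

3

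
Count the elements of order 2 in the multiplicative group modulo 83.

φ(83) = 83 − 1 = 82 = 2 · 41.
In a cyclic group of order 82, there are φ(d) elements of order d for each divisor d of 82, and zero for non-divisors.
2 | 82, and φ(2) = 2 − 1 = 1.

1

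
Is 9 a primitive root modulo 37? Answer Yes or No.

φ(37) = 37 − 1 = 36 = 2^2 · 3^2.
It suffices to check that the order of 9 is not a proper divisor of 36: compute 9^(36/q) for q ∈ {2, 3}.
9^18 ≡ 1 (mod 37)  [q = 2: ≡ 1 ✗]
9^12 ≡ 26 (mod 37)  [q = 3: ≢ 1 ✓]
9^18 ≡ 1 shows ord(9) | 18, strictly less than φ(37); not a primitive root.

No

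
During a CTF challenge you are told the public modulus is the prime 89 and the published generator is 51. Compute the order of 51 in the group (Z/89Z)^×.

By Lagrange's theorem, ord_89(51) divides φ(89) = 89 − 1 = 88 = 2^3 · 11.
Divisors of 88: 1, 2, 4, 8, 11, 22, 44, 88.
Compute 51^d (mod 89) for the divisors d until we hit 1:
51^1 ≡ 51 (mod 89)
51^2 ≡ 20 (mod 89)
51^4 ≡ 44 (mod 89)
51^8 ≡ 67 (mod 89)
51^11 ≡ 77 (mod 89)
51^22 ≡ 55 (mod 89)
51^44 ≡ 88 (mod 89)
51^88 ≡ 1 (mod 89) ✓
Therefore the multiplicative order of 51 modulo 89 is 88.

88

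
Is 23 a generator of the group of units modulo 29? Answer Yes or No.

φ(29) = 29 − 1 = 28 = 2^2 · 7.
An element g generates (Z/29Z)^× iff g^(28/q) ≢ 1 (mod 29) for each prime q ∈ {2, 7}.
23^14 ≡ 1 (mod 29)  [q = 2: ≡ 1 ✗]
23^4 ≡ 20 (mod 29)  [q = 7: ≢ 1 ✓]
23^14 ≡ 1 shows ord(23) | 14, strictly less than φ(29); not a primitive root.

No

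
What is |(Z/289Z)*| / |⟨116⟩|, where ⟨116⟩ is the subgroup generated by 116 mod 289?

1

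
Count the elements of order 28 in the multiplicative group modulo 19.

φ(19) = 19 − 1 = 18 = 2 · 3^2.
Since (Z/19Z)^× is cyclic of order 18, the number of elements of order d is φ(d) when d | 18 and 0 otherwise.
28 does not divide 18, so no element of (Z/19Z)^× has order 28.

0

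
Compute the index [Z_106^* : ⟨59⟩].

2

ord(59) | φ(106) = φ(2)·φ(53) = 1·52 = 52 = 2^2 · 13.
Divisors of 52: 1, 2, 4, 13, 26, 52.
Compute 59^d (mod 106) for the divisors d until we hit 1:
59^1 ≡ 59
59^2 ≡ 89
59^4 ≡ 77
59^13 ≡ 105
59^26 ≡ 1
So ord_106(59) = 26, hence |⟨59⟩| = 26.
The index is φ(106) / ord(59) = 52 / 26 = 2.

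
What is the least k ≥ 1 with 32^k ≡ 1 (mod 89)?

The order of 32 must divide φ(89) = 89 − 1 = 88 = 2^3 · 11.
Divisors of 88: 1, 2, 4, 8, 11, 22, 44, 88.
Test each divisor d:
32^1 ≡ 32 (mod 89)
32^2 ≡ 45 (mod 89)
32^4 ≡ 67 (mod 89)
32^8 ≡ 39 (mod 89)
32^11 ≡ 1 (mod 89) ✓
So ord_89(32) = 11.

11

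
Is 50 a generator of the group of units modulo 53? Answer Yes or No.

Yes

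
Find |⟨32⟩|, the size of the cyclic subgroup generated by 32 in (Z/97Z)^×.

48

Since 32 ∈ (Z/97Z)^×, its order divides φ(97) = 97 − 1 = 96 = 2^5 · 3.
Divisors of 96: 1, 2, 3, 4, 6, 8, 12, 16, 24, 32, 48, 96.
Test each divisor d:
32^1 ≡ 32 (mod 97)
32^2 ≡ 54 (mod 97)
32^3 ≡ 79 (mod 97)
32^4 ≡ 6 (mod 97)
32^6 ≡ 33 (mod 97)
32^8 ≡ 36 (mod 97)
32^12 ≡ 22 (mod 97)
32^16 ≡ 35 (mod 97)
32^24 ≡ 96 (mod 97)
32^32 ≡ 61 (mod 97)
32^48 ≡ 1 (mod 97) ✓
The smallest such exponent is 48, so the order of 32 is 48.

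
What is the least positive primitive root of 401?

3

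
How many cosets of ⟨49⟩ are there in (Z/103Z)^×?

By Lagrange's theorem, ord_103(49) divides φ(103) = 103 − 1 = 102 = 2 · 3 · 17.
Divisors of 102: 1, 2, 3, 6, 17, 34, 51, 102.
Check 49^d mod 103 for each divisor in increasing order:
49^1 ≡ 49 (mod 103)
49^2 ≡ 32 (mod 103)
49^3 ≡ 23 (mod 103)
49^6 ≡ 14 (mod 103)
49^17 ≡ 56 (mod 103)
49^34 ≡ 46 (mod 103)
49^51 ≡ 1 (mod 103) ✓
So ord_103(49) = 51, hence |⟨49⟩| = 51.
The index is φ(103) / ord(49) = 102 / 51 = 2.

2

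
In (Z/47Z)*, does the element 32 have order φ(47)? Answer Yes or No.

No

φ(47) = 47 − 1 = 46 = 2 · 23.
An element g generates (Z/47Z)^× iff g^(46/q) ≢ 1 (mod 47) for each prime q ∈ {2, 23}.
32^23 ≡ 1 (mod 47)  [q = 2: ≡ 1 ✗]
32^2 ≡ 37 (mod 47)  [q = 23: ≢ 1 ✓]
Since 32^23 ≡ 1, the order of 32 divides 23 < 46, so 32 is not a primitive root.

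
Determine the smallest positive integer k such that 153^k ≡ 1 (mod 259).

Since 153 ∈ (Z/259Z)^×, its order divides φ(259) = φ(7·37) = (7−1)·(37−1) = 6·36 = 216 = 2^3 · 3^3.
Divisors of 216: 1, 2, 3, 4, 6, 8, 9, 12, 18, 24, 27, 36, 54, 72, 108, 216.
Evaluate successive powers at the divisors of 216:
153^1 ≡ 153
153^2 ≡ 99
153^3 ≡ 125
153^4 ≡ 218
153^6 ≡ 85
153^8 ≡ 127
153^9 ≡ 6
153^12 ≡ 232
153^18 ≡ 36
153^24 ≡ 211
153^27 ≡ 216
153^36 ≡ 1
The smallest such exponent is 36, so the order of 153 is 36.

36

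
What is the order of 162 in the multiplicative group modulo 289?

136

Since 162 ∈ (Z/289Z)^×, its order divides φ(289) = φ(17^2) = 17·(17−1) = 272 = 2^4 · 17.
Divisors of 272: 1, 2, 4, 8, 16, 17, 34, 68, 136, 272.
Test each divisor d:
162^1 ≡ 162 (mod 289)
162^2 ≡ 234 (mod 289)
162^4 ≡ 135 (mod 289)
162^8 ≡ 18 (mod 289)
162^16 ≡ 35 (mod 289)
162^17 ≡ 179 (mod 289)
162^34 ≡ 251 (mod 289)
162^68 ≡ 288 (mod 289)
162^136 ≡ 1 (mod 289) ✓
Hence ord(162) = 136.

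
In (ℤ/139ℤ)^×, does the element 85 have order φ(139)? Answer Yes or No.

Yes

φ(139) = 139 − 1 = 138 = 2 · 3 · 23.
85 is a primitive root mod 139 iff 85^(φ(139)/q) ≢ 1 for every prime q | φ(139), i.e. q ∈ {2, 3, 23}.
85^69 ≡ 138 (mod 139)  [q = 2: ≢ 1 ✓]
85^46 ≡ 96 (mod 139)  [q = 3: ≢ 1 ✓]
85^6 ≡ 112 (mod 139)  [q = 23: ≢ 1 ✓]
Every test exponent gives a nontrivial residue, hence 85 generates the full group.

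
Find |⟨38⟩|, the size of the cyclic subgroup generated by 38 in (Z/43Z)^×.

The order of 38 must divide φ(43) = 43 − 1 = 42 = 2 · 3 · 7.
Divisors of 42: 1, 2, 3, 6, 7, 14, 21, 42.
Compute 38^d (mod 43) for the divisors d until we hit 1:
38^1 ≡ 38 (mod 43)
38^2 ≡ 25 (mod 43)
38^3 ≡ 4 (mod 43)
38^6 ≡ 16 (mod 43)
38^7 ≡ 6 (mod 43)
38^14 ≡ 36 (mod 43)
38^21 ≡ 1 (mod 43) ✓
The smallest such exponent is 21, so the order of 38 is 21.

21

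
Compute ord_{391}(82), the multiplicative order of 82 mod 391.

By Lagrange's theorem, ord_391(82) divides φ(391) = φ(17·23) = (17−1)·(23−1) = 16·22 = 352 = 2^5 · 11.
Divisors of 352: 1, 2, 4, 8, 11, 16, 22, 32, 44, 88, 176, 352.
Evaluate successive powers at the divisors of 352:
82^1 ≡ 82 (mod 391)
82^2 ≡ 77 (mod 391)
82^4 ≡ 64 (mod 391)
82^8 ≡ 186 (mod 391)
82^11 ≡ 231 (mod 391)
82^16 ≡ 188 (mod 391)
82^22 ≡ 185 (mod 391)
82^32 ≡ 154 (mod 391)
82^44 ≡ 208 (mod 391)
82^88 ≡ 254 (mod 391)
82^176 ≡ 1 (mod 391) ✓
Hence ord(82) = 176.

176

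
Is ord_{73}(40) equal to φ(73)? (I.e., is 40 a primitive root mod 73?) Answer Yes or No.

Yes

φ(73) = 73 − 1 = 72 = 2^3 · 3^2.
40 is a primitive root mod 73 iff 40^(φ(73)/q) ≢ 1 for every prime q | φ(73), i.e. q ∈ {2, 3}.
40^36 ≡ 72 (mod 73)  [q = 2: ≢ 1 ✓]
40^24 ≡ 8 (mod 73)  [q = 3: ≢ 1 ✓]
All checks pass, so 40 has order 72 and is a primitive root modulo 73.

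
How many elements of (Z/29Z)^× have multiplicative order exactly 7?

φ(29) = 29 − 1 = 28 = 2^2 · 7.
(Z/29Z)^× is cyclic (|G| = 28); a cyclic group of order m has exactly φ(d) elements of each order d | m, and none otherwise.
7 | 28, and φ(7) = 7 − 1 = 6.

6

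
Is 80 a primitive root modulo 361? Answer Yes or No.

φ(361) = φ(19^2) = 19·(19−1) = 342 = 2 · 3^2 · 19.
It suffices to check that the order of 80 is not a proper divisor of 342: compute 80^(342/q) for q ∈ {2, 3, 19}.
80^171 ≡ 1 (mod 361)  [q = 2: ≡ 1 ✗]
80^114 ≡ 68 (mod 361)  [q = 3: ≢ 1 ✓]
80^18 ≡ 96 (mod 361)  [q = 19: ≢ 1 ✓]
Since 80^171 ≡ 1, the order of 80 divides 171 < 342, so 80 is not a primitive root.

No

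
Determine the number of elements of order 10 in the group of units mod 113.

0

φ(113) = 113 − 1 = 112 = 2^4 · 7.
Since (Z/113Z)^× is cyclic of order 112, the number of elements of order d is φ(d) when d | 112 and 0 otherwise.
Here 112 is not a multiple of 10, so there are no elements of order 10.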